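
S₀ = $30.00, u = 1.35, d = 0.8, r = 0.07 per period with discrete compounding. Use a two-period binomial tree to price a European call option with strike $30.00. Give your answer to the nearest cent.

Risk-neutral probability p = (1 + 0.07 − 0.8)/(1.35 − 0.8) = 0.2700/0.5500 = 0.4909
Terminal stock prices: S_uu = 54.68, S_ud = 32.4, S_dd = 19.2
Terminal payoffs (S − K): max(24.68, 0) = 24.68, max(2.4, 0) = 2.4, max(-10.8, 0) = 0
Node u (S = 40.5): V_u = 1/1.07·[0.4909·24.6750 + 0.5091·2.4000] = 12.4626
Node d (S = 24): V_d = 1/1.07·[0.4909·2.4000 + 0.5091·0.0000] = 1.1011
Node 0 (S = 30): V_0 = 1/1.07·[0.4909·12.4626 + 0.5091·1.1011] = 6.2417

$6.24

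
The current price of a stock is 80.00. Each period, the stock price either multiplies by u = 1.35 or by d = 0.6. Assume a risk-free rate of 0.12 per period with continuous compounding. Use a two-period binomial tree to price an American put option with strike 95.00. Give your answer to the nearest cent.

17.32

Risk-neutral probability p = (e^0.12 − 0.6)/(1.35 − 0.6) = 0.5275/0.7500 = 0.7033
Terminal stock prices: S_uu = 145.8, S_ud = 64.8, S_dd = 28.8
Terminal payoffs (K − S): max(-50.8, 0) = 0, max(30.2, 0) = 30.2, max(66.2, 0) = 66.2
Node u (S = 108): continuation = e^(−0.12)·[0.7033·0.0000 + 0.2967·30.2000] = 7.9463; exercise value = 0.0000 ≤ continuation, so V_u = 7.9463
Node d (S = 48): continuation = e^(−0.12)·[0.7033·30.2000 + 0.2967·66.2000] = 36.2574; exercise value = 47.0000 > continuation, so V_d = 47.0000 (exercise)
Node 0 (S = 80): continuation = e^(−0.12)·[0.7033·7.9463 + 0.2967·47.0000] = 17.3237; exercise value = 15.0000 ≤ continuation, so V_0 = 17.3237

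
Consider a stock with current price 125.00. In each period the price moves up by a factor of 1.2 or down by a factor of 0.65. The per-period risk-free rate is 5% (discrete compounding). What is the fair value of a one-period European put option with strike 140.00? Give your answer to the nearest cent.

Risk-neutral probability p = (1 + 0.05 − 0.65)/(1.2 − 0.65) = 0.4000/0.5500 = 0.7273
Terminal stock prices: S_u = 150, S_d = 81.25
Terminal payoffs (K − S): max(-10, 0) = 0, max(58.75, 0) = 58.75
Node 0 (S = 125): V_0 = 1/1.05·[0.7273·0.0000 + 0.2727·58.7500] = 15.2597

15.26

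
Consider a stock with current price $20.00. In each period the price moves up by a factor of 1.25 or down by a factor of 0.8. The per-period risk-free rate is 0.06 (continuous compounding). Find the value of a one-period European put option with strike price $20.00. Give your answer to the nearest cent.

$1.58

Risk-neutral probability p = (e^0.06 − 0.8)/(1.25 − 0.8) = 0.2618/0.4500 = 0.5819
Terminal stock prices: S_u = 25, S_d = 16
Terminal payoffs (K − S): max(-5, 0) = 0, max(4, 0) = 4
Node 0 (S = 20): V_0 = e^(−0.06)·[0.5819·0.0000 + 0.4181·4.0000] = 1.5752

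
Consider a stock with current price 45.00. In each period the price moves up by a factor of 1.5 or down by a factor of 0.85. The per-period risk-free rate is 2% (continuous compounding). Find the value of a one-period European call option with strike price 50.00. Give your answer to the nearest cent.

Risk-neutral probability p = (e^0.02 − 0.85)/(1.5 − 0.85) = 0.1702/0.6500 = 0.2618
Terminal stock prices: S_u = 67.5, S_d = 38.25
Terminal payoffs (S − K): max(17.5, 0) = 17.5, max(-11.75, 0) = 0
Node 0 (S = 45): V_0 = e^(−0.02)·[0.2618·17.5000 + 0.7382·0.0000] = 4.4916

4.49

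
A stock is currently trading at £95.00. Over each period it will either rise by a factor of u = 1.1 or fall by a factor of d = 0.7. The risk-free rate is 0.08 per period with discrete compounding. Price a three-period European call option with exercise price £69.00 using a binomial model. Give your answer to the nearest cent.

£40.33

Risk-neutral probability p = (1 + 0.08 − 0.7)/(1.1 − 0.7) = 0.3800/0.4000 = 0.9500
Terminal stock prices: S_uuu = 126.4, S_uud = 80.47, S_udd = 51.2, S_ddd = 32.58
Terminal payoffs (S − K): max(57.45, 0) = 57.45, max(11.47, 0) = 11.47, max(-17.8, 0) = 0, max(-36.42, 0) = 0
Node uu (S = 115): V_uu = 1/1.08·[0.9500·57.4450 + 0.0500·11.4650] = 51.0611
Node ud (S = 73.15): V_ud = 1/1.08·[0.9500·11.4650 + 0.0500·0.0000] = 10.0850
Node dd (S = 46.55): V_dd = 1/1.08·[0.9500·0.0000 + 0.0500·0.0000] = 0.0000
Node u (S = 104.5): V_u = 1/1.08·[0.9500·51.0611 + 0.0500·10.0850] = 45.3818
Node d (S = 66.5): V_d = 1/1.08·[0.9500·10.0850 + 0.0500·0.0000] = 8.8710
Node 0 (S = 95): V_0 = 1/1.08·[0.9500·45.3818 + 0.0500·8.8710] = 40.3298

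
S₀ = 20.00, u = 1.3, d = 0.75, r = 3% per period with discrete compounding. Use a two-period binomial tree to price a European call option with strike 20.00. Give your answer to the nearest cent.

3.37

Risk-neutral probability p = (1 + 0.03 − 0.75)/(1.3 − 0.75) = 0.2800/0.5500 = 0.5091
Terminal stock prices: S_uu = 33.8, S_ud = 19.5, S_dd = 11.25
Terminal payoffs (S − K): max(13.8, 0) = 13.8, max(-0.5, 0) = 0, max(-8.75, 0) = 0
Node u (S = 26): V_u = 1/1.03·[0.5091·13.8000 + 0.4909·0.0000] = 6.8208
Node d (S = 15): V_d = 1/1.03·[0.5091·0.0000 + 0.4909·0.0000] = 0.0000
Node 0 (S = 20): V_0 = 1/1.03·[0.5091·6.8208 + 0.4909·0.0000] = 3.3713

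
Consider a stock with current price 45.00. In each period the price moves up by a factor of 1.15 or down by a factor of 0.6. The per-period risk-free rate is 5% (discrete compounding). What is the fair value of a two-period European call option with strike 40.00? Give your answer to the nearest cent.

11.85

Risk-neutral probability p = (1 + 0.05 − 0.6)/(1.15 − 0.6) = 0.4500/0.5500 = 0.8182
Terminal stock prices: S_uu = 59.51, S_ud = 31.05, S_dd = 16.2
Terminal payoffs (S − K): max(19.51, 0) = 19.51, max(-8.95, 0) = 0, max(-23.8, 0) = 0
Node u (S = 51.75): V_u = 1/1.05·[0.8182·19.5125 + 0.1818·0.0000] = 15.2045
Node d (S = 27): V_d = 1/1.05·[0.8182·0.0000 + 0.1818·0.0000] = 0.0000
Node 0 (S = 45): V_0 = 1/1.05·[0.8182·15.2045 + 0.1818·0.0000] = 11.8477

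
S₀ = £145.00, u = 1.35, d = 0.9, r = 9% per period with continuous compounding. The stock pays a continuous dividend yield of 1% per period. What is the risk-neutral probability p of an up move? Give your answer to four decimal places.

p = 0.4073

Per-period risk-free factor R = e^0.09 = 1.0942; dividend-adjusted growth = e^(0.09−0.01) = 1.0833.
Risk-neutral probability p = (1.0833 − 0.9)/(1.35 − 0.9) = 0.1833/0.4500 = 0.4073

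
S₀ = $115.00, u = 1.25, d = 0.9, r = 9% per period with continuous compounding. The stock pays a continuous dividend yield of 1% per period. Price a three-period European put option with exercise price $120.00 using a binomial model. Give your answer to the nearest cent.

$3.95

Per-period risk-free factor R = e^0.09 = 1.0942; dividend-adjusted growth = e^(0.09−0.01) = 1.0833.
Risk-neutral probability p = (1.0833 − 0.9)/(1.25 − 0.9) = 0.1833/0.3500 = 0.5237
Terminal stock prices: S_uuu = 224.6, S_uud = 161.7, S_udd = 116.4, S_ddd = 83.84
Terminal payoffs (K − S): max(-104.6, 0) = 0, max(-41.72, 0) = 0, max(3.562, 0) = 3.562, max(36.16, 0) = 36.16
Node uu (S = 179.7): V_uu = e^(−0.09)·[0.5237·0.0000 + 0.4763·0.0000] = 0.0000
Node ud (S = 129.4): V_ud = e^(−0.09)·[0.5237·0.0000 + 0.4763·3.5625] = 1.5508
Node dd (S = 93.15): V_dd = e^(−0.09)·[0.5237·3.5625 + 0.4763·36.1650] = 17.4486
Node u (S = 143.8): V_u = e^(−0.09)·[0.5237·0.0000 + 0.4763·1.5508] = 0.6751
Node d (S = 103.5): V_d = e^(−0.09)·[0.5237·1.5508 + 0.4763·17.4486] = 8.3381
Node 0 (S = 115): V_0 = e^(−0.09)·[0.5237·0.6751 + 0.4763·8.3381] = 3.9529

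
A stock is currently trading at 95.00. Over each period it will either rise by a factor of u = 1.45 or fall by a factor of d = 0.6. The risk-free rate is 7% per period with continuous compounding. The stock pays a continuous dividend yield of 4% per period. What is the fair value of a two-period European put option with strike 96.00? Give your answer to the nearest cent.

18.89

Per-period risk-free factor R = e^0.07 = 1.0725; dividend-adjusted growth = e^(0.07−0.04) = 1.0305.
Risk-neutral probability p = (1.0305 − 0.6)/(1.45 − 0.6) = 0.4305/0.8500 = 0.5064
Terminal stock prices: S_uu = 199.7, S_ud = 82.65, S_dd = 34.2
Terminal payoffs (K − S): max(-103.7, 0) = 0, max(13.35, 0) = 13.35, max(61.8, 0) = 61.8
Node u (S = 137.8): V_u = e^(−0.07)·[0.5064·0.0000 + 0.4936·13.3500] = 6.1439
Node d (S = 57): V_d = e^(−0.07)·[0.5064·13.3500 + 0.4936·61.8000] = 34.7448
Node 0 (S = 95): V_0 = e^(−0.07)·[0.5064·6.1439 + 0.4936·34.7448] = 18.8910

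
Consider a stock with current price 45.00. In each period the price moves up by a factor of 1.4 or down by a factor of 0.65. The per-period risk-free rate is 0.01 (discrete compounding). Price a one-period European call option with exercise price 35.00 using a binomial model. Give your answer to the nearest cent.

Risk-neutral probability p = (1 + 0.01 − 0.65)/(1.4 − 0.65) = 0.3600/0.7500 = 0.4800
Terminal stock prices: S_u = 63, S_d = 29.25
Terminal payoffs (S − K): max(28, 0) = 28, max(-5.75, 0) = 0
Node 0 (S = 45): V_0 = 1/1.01·[0.4800·28.0000 + 0.5200·0.0000] = 13.3069

13.31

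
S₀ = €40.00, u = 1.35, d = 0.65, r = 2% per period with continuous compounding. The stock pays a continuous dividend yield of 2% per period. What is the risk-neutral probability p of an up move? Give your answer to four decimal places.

p = 0.5000

Per-period risk-free factor R = e^0.02 = 1.0202; dividend-adjusted growth = e^(0.02−0.02) = 1.0000.
Risk-neutral probability p = (1.0000 − 0.65)/(1.35 − 0.65) = 0.3500/0.7000 = 0.5000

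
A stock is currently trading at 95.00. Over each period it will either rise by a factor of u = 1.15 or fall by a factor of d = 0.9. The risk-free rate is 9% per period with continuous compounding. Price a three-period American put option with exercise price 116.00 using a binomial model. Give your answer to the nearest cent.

Risk-neutral probability p = (e^0.09 − 0.9)/(1.15 − 0.9) = 0.1942/0.2500 = 0.7767
Terminal stock prices: S_uuu = 144.5, S_uud = 113.1, S_udd = 88.49, S_ddd = 69.26
Terminal payoffs (K − S): max(-28.48, 0) = 0, max(2.926, 0) = 2.926, max(27.51, 0) = 27.51, max(46.74, 0) = 46.74
Node uu (S = 125.6): continuation = e^(−0.09)·[0.7767·0.0000 + 0.2233·2.9263] = 0.5972; exercise value = 0.0000 ≤ continuation, so V_uu = 0.5972
Node ud (S = 98.32): continuation = e^(−0.09)·[0.7767·2.9263 + 0.2233·27.5075] = 7.6910; exercise value = 17.6750 > continuation, so V_ud = 17.6750 (exercise)
Node dd (S = 76.95): continuation = e^(−0.09)·[0.7767·27.5075 + 0.2233·46.7450] = 29.0660; exercise value = 39.0500 > continuation, so V_dd = 39.0500 (exercise)
Node u (S = 109.2): continuation = e^(−0.09)·[0.7767·0.5972 + 0.2233·17.6750] = 4.0311; exercise value = 6.7500 > continuation, so V_u = 6.7500 (exercise)
Node d (S = 85.5): continuation = e^(−0.09)·[0.7767·17.6750 + 0.2233·39.0500] = 20.5160; exercise value = 30.5000 > continuation, so V_d = 30.5000 (exercise)
Node 0 (S = 95): continuation = e^(−0.09)·[0.7767·6.7500 + 0.2233·30.5000] = 11.0160; exercise value = 21.0000 > continuation, so V_0 = 21.0000 (exercise)

21.00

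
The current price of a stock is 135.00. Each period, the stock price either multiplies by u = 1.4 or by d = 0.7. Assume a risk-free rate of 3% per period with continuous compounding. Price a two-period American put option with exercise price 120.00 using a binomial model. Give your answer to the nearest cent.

14.13

Risk-neutral probability p = (e^0.03 − 0.7)/(1.4 − 0.7) = 0.3305/0.7000 = 0.4721
Terminal stock prices: S_uu = 264.6, S_ud = 132.3, S_dd = 66.15
Terminal payoffs (K − S): max(-144.6, 0) = 0, max(-12.3, 0) = 0, max(53.85, 0) = 53.85
Node u (S = 189): continuation = e^(−0.03)·[0.4721·0.0000 + 0.5279·0.0000] = 0.0000; exercise value = 0.0000 ≤ continuation, so V_u = 0.0000
Node d (S = 94.5): continuation = e^(−0.03)·[0.4721·0.0000 + 0.5279·53.8500] = 27.5884; exercise value = 25.5000 ≤ continuation, so V_d = 27.5884
Node 0 (S = 135): continuation = e^(−0.03)·[0.4721·0.0000 + 0.5279·27.5884] = 14.1341; exercise value = 0.0000 ≤ continuation, so V_0 = 14.1341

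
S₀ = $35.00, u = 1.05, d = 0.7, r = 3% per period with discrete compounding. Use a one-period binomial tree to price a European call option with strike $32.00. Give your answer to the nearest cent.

Risk-neutral probability p = (1 + 0.03 − 0.7)/(1.05 − 0.7) = 0.3300/0.3500 = 0.9429
Terminal stock prices: S_u = 36.75, S_d = 24.5
Terminal payoffs (S − K): max(4.75, 0) = 4.75, max(-7.5, 0) = 0
Node 0 (S = 35): V_0 = 1/1.03·[0.9429·4.7500 + 0.0571·0.0000] = 4.3481

$4.35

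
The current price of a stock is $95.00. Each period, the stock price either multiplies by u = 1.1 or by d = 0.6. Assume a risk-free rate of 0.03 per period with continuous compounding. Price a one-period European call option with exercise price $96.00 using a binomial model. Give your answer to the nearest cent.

Risk-neutral probability p = (e^0.03 − 0.6)/(1.1 − 0.6) = 0.4305/0.5000 = 0.8609
Terminal stock prices: S_u = 104.5, S_d = 57
Terminal payoffs (S − K): max(8.5, 0) = 8.5, max(-39, 0) = 0
Node 0 (S = 95): V_0 = e^(−0.03)·[0.8609·8.5000 + 0.1391·0.0000] = 7.1015

$7.10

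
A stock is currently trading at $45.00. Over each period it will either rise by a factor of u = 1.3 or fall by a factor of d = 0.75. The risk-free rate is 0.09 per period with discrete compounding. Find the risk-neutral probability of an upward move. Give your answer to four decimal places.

Risk-neutral probability p = (1 + 0.09 − 0.75)/(1.3 − 0.75) = 0.3400/0.5500 = 0.6182

p = 0.6182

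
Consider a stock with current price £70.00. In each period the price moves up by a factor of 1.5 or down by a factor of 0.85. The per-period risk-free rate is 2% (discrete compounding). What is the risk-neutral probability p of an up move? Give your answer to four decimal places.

p = 0.2615

Risk-neutral probability p = (1 + 0.02 − 0.85)/(1.5 − 0.85) = 0.1700/0.6500 = 0.2615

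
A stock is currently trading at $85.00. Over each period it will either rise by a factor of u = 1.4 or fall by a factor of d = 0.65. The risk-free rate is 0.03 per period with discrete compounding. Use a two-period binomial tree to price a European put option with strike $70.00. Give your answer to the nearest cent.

Risk-neutral probability p = (1 + 0.03 − 0.65)/(1.4 − 0.65) = 0.3800/0.7500 = 0.5067
Terminal stock prices: S_uu = 166.6, S_ud = 77.35, S_dd = 35.91
Terminal payoffs (K − S): max(-96.6, 0) = 0, max(-7.35, 0) = 0, max(34.09, 0) = 34.09
Node u (S = 119): V_u = 1/1.03·[0.5067·0.0000 + 0.4933·0.0000] = 0.0000
Node d (S = 55.25): V_d = 1/1.03·[0.5067·0.0000 + 0.4933·34.0875] = 16.3267
Node 0 (S = 85): V_0 = 1/1.03·[0.5067·0.0000 + 0.4933·16.3267] = 7.8199

$7.82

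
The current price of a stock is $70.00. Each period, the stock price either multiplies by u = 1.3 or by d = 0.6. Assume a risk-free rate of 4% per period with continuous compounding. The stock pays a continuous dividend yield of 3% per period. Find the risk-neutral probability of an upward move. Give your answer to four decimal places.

Per-period risk-free factor R = e^0.04 = 1.0408; dividend-adjusted growth = e^(0.04−0.03) = 1.0101.
Risk-neutral probability p = (1.0101 − 0.6)/(1.3 − 0.6) = 0.4101/0.7000 = 0.5858

p = 0.5858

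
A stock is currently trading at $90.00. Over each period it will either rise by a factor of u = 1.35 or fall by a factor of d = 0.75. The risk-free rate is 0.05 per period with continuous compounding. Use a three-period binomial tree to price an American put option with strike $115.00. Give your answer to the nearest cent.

$27.90

Risk-neutral probability p = (e^0.05 − 0.75)/(1.35 − 0.75) = 0.3013/0.6000 = 0.5021
Terminal stock prices: S_uuu = 221.4, S_uud = 123, S_udd = 68.34, S_ddd = 37.97
Terminal payoffs (K − S): max(-106.4, 0) = 0, max(-8.019, 0) = 0, max(46.66, 0) = 46.66, max(77.03, 0) = 77.03
Node uu (S = 164): continuation = e^(−0.05)·[0.5021·0.0000 + 0.4979·0.0000] = 0.0000; exercise value = 0.0000 ≤ continuation, so V_uu = 0.0000
Node ud (S = 91.13): continuation = e^(−0.05)·[0.5021·0.0000 + 0.4979·46.6562] = 22.0964; exercise value = 23.8750 > continuation, so V_ud = 23.8750 (exercise)
Node dd (S = 50.62): continuation = e^(−0.05)·[0.5021·46.6562 + 0.4979·77.0312] = 58.7664; exercise value = 64.3750 > continuation, so V_dd = 64.3750 (exercise)
Node u (S = 121.5): continuation = e^(−0.05)·[0.5021·0.0000 + 0.4979·23.8750] = 11.3072; exercise value = 0.0000 ≤ continuation, so V_u = 11.3072
Node d (S = 67.5): continuation = e^(−0.05)·[0.5021·23.8750 + 0.4979·64.3750] = 41.8914; exercise value = 47.5000 > continuation, so V_d = 47.5000 (exercise)
Node 0 (S = 90): continuation = e^(−0.05)·[0.5021·11.3072 + 0.4979·47.5000] = 27.8966; exercise value = 25.0000 ≤ continuation, so V_0 = 27.8966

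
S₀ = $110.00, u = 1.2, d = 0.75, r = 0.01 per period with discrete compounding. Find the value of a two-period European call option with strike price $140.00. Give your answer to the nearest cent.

$6.02

Risk-neutral probability p = (1 + 0.01 − 0.75)/(1.2 − 0.75) = 0.2600/0.4500 = 0.5778
Terminal stock prices: S_uu = 158.4, S_ud = 99, S_dd = 61.88
Terminal payoffs (S − K): max(18.4, 0) = 18.4, max(-41, 0) = 0, max(-78.12, 0) = 0
Node u (S = 132): V_u = 1/1.01·[0.5778·18.4000 + 0.4222·0.0000] = 10.5259
Node d (S = 82.5): V_d = 1/1.01·[0.5778·0.0000 + 0.4222·0.0000] = 0.0000
Node 0 (S = 110): V_0 = 1/1.01·[0.5778·10.5259 + 0.4222·0.0000] = 6.0214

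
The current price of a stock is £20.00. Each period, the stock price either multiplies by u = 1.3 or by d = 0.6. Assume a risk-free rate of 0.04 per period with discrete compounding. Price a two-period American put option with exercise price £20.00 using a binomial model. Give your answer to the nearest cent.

£3.81

Risk-neutral probability p = (1 + 0.04 − 0.6)/(1.3 − 0.6) = 0.4400/0.7000 = 0.6286
Terminal stock prices: S_uu = 33.8, S_ud = 15.6, S_dd = 7.2
Terminal payoffs (K − S): max(-13.8, 0) = 0, max(4.4, 0) = 4.4, max(12.8, 0) = 12.8
Node u (S = 26): continuation = 1/1.04·[0.6286·0.0000 + 0.3714·4.4000] = 1.5714; exercise value = 0.0000 ≤ continuation, so V_u = 1.5714
Node d (S = 12): continuation = 1/1.04·[0.6286·4.4000 + 0.3714·12.8000] = 7.2308; exercise value = 8.0000 > continuation, so V_d = 8.0000 (exercise)
Node 0 (S = 20): continuation = 1/1.04·[0.6286·1.5714 + 0.3714·8.0000] = 3.8069; exercise value = 0.0000 ≤ continuation, so V_0 = 3.8069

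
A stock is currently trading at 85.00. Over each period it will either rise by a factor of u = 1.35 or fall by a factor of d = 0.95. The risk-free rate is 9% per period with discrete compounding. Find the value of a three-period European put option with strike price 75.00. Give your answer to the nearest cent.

Risk-neutral probability p = (1 + 0.09 − 0.95)/(1.35 − 0.95) = 0.1400/0.4000 = 0.3500
Terminal stock prices: S_uuu = 209.1, S_uud = 147.2, S_udd = 103.6, S_ddd = 72.88
Terminal payoffs (K − S): max(-134.1, 0) = 0, max(-72.17, 0) = 0, max(-28.56, 0) = 0, max(2.123, 0) = 2.123
Node uu (S = 154.9): V_uu = 1/1.09·[0.3500·0.0000 + 0.6500·0.0000] = 0.0000
Node ud (S = 109): V_ud = 1/1.09·[0.3500·0.0000 + 0.6500·0.0000] = 0.0000
Node dd (S = 76.71): V_dd = 1/1.09·[0.3500·0.0000 + 0.6500·2.1231] = 1.2661
Node u (S = 114.8): V_u = 1/1.09·[0.3500·0.0000 + 0.6500·0.0000] = 0.0000
Node d (S = 80.75): V_d = 1/1.09·[0.3500·0.0000 + 0.6500·1.2661] = 0.7550
Node 0 (S = 85): V_0 = 1/1.09·[0.3500·0.0000 + 0.6500·0.7550] = 0.4502

0.45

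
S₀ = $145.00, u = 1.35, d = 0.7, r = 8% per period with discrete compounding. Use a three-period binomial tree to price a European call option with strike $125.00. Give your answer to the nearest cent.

Risk-neutral probability p = (1 + 0.08 − 0.7)/(1.35 − 0.7) = 0.3800/0.6500 = 0.5846
Terminal stock prices: S_uuu = 356.8, S_uud = 185, S_udd = 95.92, S_ddd = 49.73
Terminal payoffs (S − K): max(231.8, 0) = 231.8, max(59.98, 0) = 59.98, max(-29.08, 0) = 0, max(-75.27, 0) = 0
Node uu (S = 264.3): V_uu = 1/1.08·[0.5846·231.7544 + 0.4154·59.9838] = 148.5218
Node ud (S = 137): V_ud = 1/1.08·[0.5846·59.9838 + 0.4154·0.0000] = 32.4698
Node dd (S = 71.05): V_dd = 1/1.08·[0.5846·0.0000 + 0.4154·0.0000] = 0.0000
Node u (S = 195.8): V_u = 1/1.08·[0.5846·148.5218 + 0.4154·32.4698] = 92.8848
Node d (S = 101.5): V_d = 1/1.08·[0.5846·32.4698 + 0.4154·0.0000] = 17.5763
Node 0 (S = 145): V_0 = 1/1.08·[0.5846·92.8848 + 0.4154·17.5763] = 57.0396

$57.04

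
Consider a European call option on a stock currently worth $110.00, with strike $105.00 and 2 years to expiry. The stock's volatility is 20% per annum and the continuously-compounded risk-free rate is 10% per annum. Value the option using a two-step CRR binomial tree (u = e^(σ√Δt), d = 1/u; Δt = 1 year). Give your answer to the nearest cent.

$26.17

CRR parameters: u = e^(σ√Δt) = e^(0.2·√1) = 1.2214, d = 1/u = 0.8187
Per-period rate: rΔt = 0.1·1 = 0.1, so R = e^0.1 = 1.1052
Risk-neutral probability p = (e^0.1 − 0.8187)/(1.2214 − 0.8187) = 0.2864/0.4027 = 0.7113
Terminal stock prices: S_uu = 164.1, S_ud = 110, S_dd = 73.74
Terminal payoffs (S − K): max(59.1, 0) = 59.1, max(5, 0) = 5, max(-31.26, 0) = 0
Node u (S = 134.4): V_u = e^(−0.1)·[0.7113·59.1007 + 0.2887·5.0000] = 39.3464
Node d (S = 90.06): V_d = e^(−0.1)·[0.7113·5.0000 + 0.2887·0.0000] = 3.2183
Node 0 (S = 110): V_0 = e^(−0.1)·[0.7113·39.3464 + 0.2887·3.2183] = 26.1660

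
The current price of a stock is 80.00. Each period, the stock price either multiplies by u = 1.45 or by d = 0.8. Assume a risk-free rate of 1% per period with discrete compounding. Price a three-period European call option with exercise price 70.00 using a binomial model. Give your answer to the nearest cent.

20.80

Risk-neutral probability p = (1 + 0.01 − 0.8)/(1.45 − 0.8) = 0.2100/0.6500 = 0.3231
Terminal stock prices: S_uuu = 243.9, S_uud = 134.6, S_udd = 74.24, S_ddd = 40.96
Terminal payoffs (S − K): max(173.9, 0) = 173.9, max(64.56, 0) = 64.56, max(4.24, 0) = 4.24, max(-29.04, 0) = 0
Node uu (S = 168.2): V_uu = 1/1.01·[0.3231·173.8900 + 0.6769·64.5600] = 98.8931
Node ud (S = 92.8): V_ud = 1/1.01·[0.3231·64.5600 + 0.6769·4.2400] = 23.4931
Node dd (S = 51.2): V_dd = 1/1.01·[0.3231·4.2400 + 0.6769·0.0000] = 1.3563
Node u (S = 116): V_u = 1/1.01·[0.3231·98.8931 + 0.6769·23.4931] = 47.3793
Node d (S = 64): V_d = 1/1.01·[0.3231·23.4931 + 0.6769·1.3563] = 8.4239
Node 0 (S = 80): V_0 = 1/1.01·[0.3231·47.3793 + 0.6769·8.4239] = 20.8015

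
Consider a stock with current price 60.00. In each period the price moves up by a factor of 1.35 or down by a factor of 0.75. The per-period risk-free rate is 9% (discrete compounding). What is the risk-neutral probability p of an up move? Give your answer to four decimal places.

p = 0.5667

Risk-neutral probability p = (1 + 0.09 − 0.75)/(1.35 − 0.75) = 0.3400/0.6000 = 0.5667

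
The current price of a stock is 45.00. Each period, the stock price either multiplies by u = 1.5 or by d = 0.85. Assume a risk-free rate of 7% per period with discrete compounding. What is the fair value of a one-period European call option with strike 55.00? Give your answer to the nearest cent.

Risk-neutral probability p = (1 + 0.07 − 0.85)/(1.5 − 0.85) = 0.2200/0.6500 = 0.3385
Terminal stock prices: S_u = 67.5, S_d = 38.25
Terminal payoffs (S − K): max(12.5, 0) = 12.5, max(-16.75, 0) = 0
Node 0 (S = 45): V_0 = 1/1.07·[0.3385·12.5000 + 0.6615·0.0000] = 3.9540

3.95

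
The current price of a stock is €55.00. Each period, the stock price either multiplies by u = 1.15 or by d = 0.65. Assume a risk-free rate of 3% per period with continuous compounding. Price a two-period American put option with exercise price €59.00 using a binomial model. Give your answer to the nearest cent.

Risk-neutral probability p = (e^0.03 − 0.65)/(1.15 − 0.65) = 0.3805/0.5000 = 0.7609
Terminal stock prices: S_uu = 72.74, S_ud = 41.11, S_dd = 23.24
Terminal payoffs (K − S): max(-13.74, 0) = 0, max(17.89, 0) = 17.89, max(35.76, 0) = 35.76
Node u (S = 63.25): continuation = e^(−0.03)·[0.7609·0.0000 + 0.2391·17.8875] = 4.1503; exercise value = 0.0000 ≤ continuation, so V_u = 4.1503
Node d (S = 35.75): continuation = e^(−0.03)·[0.7609·17.8875 + 0.2391·35.7625] = 21.5063; exercise value = 23.2500 > continuation, so V_d = 23.2500 (exercise)
Node 0 (S = 55): continuation = e^(−0.03)·[0.7609·4.1503 + 0.2391·23.2500] = 8.4593; exercise value = 4.0000 ≤ continuation, so V_0 = 8.4593

€8.46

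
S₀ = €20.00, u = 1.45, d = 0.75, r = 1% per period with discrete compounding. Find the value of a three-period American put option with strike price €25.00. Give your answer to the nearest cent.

Risk-neutral probability p = (1 + 0.01 − 0.75)/(1.45 − 0.75) = 0.2600/0.7000 = 0.3714
Terminal stock prices: S_uuu = 60.97, S_uud = 31.54, S_udd = 16.31, S_ddd = 8.438
Terminal payoffs (K − S): max(-35.97, 0) = 0, max(-6.537, 0) = 0, max(8.688, 0) = 8.688, max(16.56, 0) = 16.56
Node uu (S = 42.05): continuation = 1/1.01·[0.3714·0.0000 + 0.6286·0.0000] = 0.0000; exercise value = 0.0000 ≤ continuation, so V_uu = 0.0000
Node ud (S = 21.75): continuation = 1/1.01·[0.3714·0.0000 + 0.6286·8.6875] = 5.4066; exercise value = 3.2500 ≤ continuation, so V_ud = 5.4066
Node dd (S = 11.25): continuation = 1/1.01·[0.3714·8.6875 + 0.6286·16.5625] = 13.5025; exercise value = 13.7500 > continuation, so V_dd = 13.7500 (exercise)
Node u (S = 29): continuation = 1/1.01·[0.3714·0.0000 + 0.6286·5.4066] = 3.3648; exercise value = 0.0000 ≤ continuation, so V_u = 3.3648
Node d (S = 15): continuation = 1/1.01·[0.3714·5.4066 + 0.6286·13.7500] = 10.5456; exercise value = 10.0000 ≤ continuation, so V_d = 10.5456
Node 0 (S = 20): continuation = 1/1.01·[0.3714·3.3648 + 0.6286·10.5456] = 7.8004; exercise value = 5.0000 ≤ continuation, so V_0 = 7.8004

€7.80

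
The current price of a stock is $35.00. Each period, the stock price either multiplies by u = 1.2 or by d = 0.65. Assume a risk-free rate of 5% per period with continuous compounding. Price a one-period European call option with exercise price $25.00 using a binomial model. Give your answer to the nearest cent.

Risk-neutral probability p = (e^0.05 − 0.65)/(1.2 − 0.65) = 0.4013/0.5500 = 0.7296
Terminal stock prices: S_u = 42, S_d = 22.75
Terminal payoffs (S − K): max(17, 0) = 17, max(-2.25, 0) = 0
Node 0 (S = 35): V_0 = e^(−0.05)·[0.7296·17.0000 + 0.2704·0.0000] = 11.7980

$11.80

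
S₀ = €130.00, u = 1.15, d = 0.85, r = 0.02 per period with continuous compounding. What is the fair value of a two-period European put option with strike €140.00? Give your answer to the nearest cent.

€14.38

Risk-neutral probability p = (e^0.02 − 0.85)/(1.15 − 0.85) = 0.1702/0.3000 = 0.5673
Terminal stock prices: S_uu = 171.9, S_ud = 127.1, S_dd = 93.92
Terminal payoffs (K − S): max(-31.92, 0) = 0, max(12.92, 0) = 12.92, max(46.08, 0) = 46.08
Node u (S = 149.5): V_u = e^(−0.02)·[0.5673·0.0000 + 0.4327·12.9250] = 5.4814
Node d (S = 110.5): V_d = e^(−0.02)·[0.5673·12.9250 + 0.4327·46.0750] = 26.7278
Node 0 (S = 130): V_0 = e^(−0.02)·[0.5673·5.4814 + 0.4327·26.7278] = 14.3834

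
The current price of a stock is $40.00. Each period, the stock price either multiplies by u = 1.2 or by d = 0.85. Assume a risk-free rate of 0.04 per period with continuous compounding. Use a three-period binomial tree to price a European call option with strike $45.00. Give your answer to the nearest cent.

$4.89

Risk-neutral probability p = (e^0.04 − 0.85)/(1.2 − 0.85) = 0.1908/0.3500 = 0.5452
Terminal stock prices: S_uuu = 69.12, S_uud = 48.96, S_udd = 34.68, S_ddd = 24.56
Terminal payoffs (S − K): max(24.12, 0) = 24.12, max(3.96, 0) = 3.96, max(-10.32, 0) = 0, max(-20.44, 0) = 0
Node uu (S = 57.6): V_uu = e^(−0.04)·[0.5452·24.1200 + 0.4548·3.9600] = 14.3645
Node ud (S = 40.8): V_ud = e^(−0.04)·[0.5452·3.9600 + 0.4548·0.0000] = 2.0742
Node dd (S = 28.9): V_dd = e^(−0.04)·[0.5452·0.0000 + 0.4548·0.0000] = 0.0000
Node u (S = 48): V_u = e^(−0.04)·[0.5452·14.3645 + 0.4548·2.0742] = 8.4305
Node d (S = 34): V_d = e^(−0.04)·[0.5452·2.0742 + 0.4548·0.0000] = 1.0865
Node 0 (S = 40): V_0 = e^(−0.04)·[0.5452·8.4305 + 0.4548·1.0865] = 4.8907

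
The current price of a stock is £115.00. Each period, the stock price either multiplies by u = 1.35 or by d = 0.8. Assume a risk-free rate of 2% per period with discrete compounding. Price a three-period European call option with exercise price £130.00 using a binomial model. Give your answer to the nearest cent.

Risk-neutral probability p = (1 + 0.02 − 0.8)/(1.35 − 0.8) = 0.2200/0.5500 = 0.4000
Terminal stock prices: S_uuu = 282.9, S_uud = 167.7, S_udd = 99.36, S_ddd = 58.88
Terminal payoffs (S − K): max(152.9, 0) = 152.9, max(37.67, 0) = 37.67, max(-30.64, 0) = 0, max(-71.12, 0) = 0
Node uu (S = 209.6): V_uu = 1/1.02·[0.4000·152.9431 + 0.6000·37.6700] = 82.1365
Node ud (S = 124.2): V_ud = 1/1.02·[0.4000·37.6700 + 0.6000·0.0000] = 14.7725
Node dd (S = 73.6): V_dd = 1/1.02·[0.4000·0.0000 + 0.6000·0.0000] = 0.0000
Node u (S = 155.2): V_u = 1/1.02·[0.4000·82.1365 + 0.6000·14.7725] = 40.9001
Node d (S = 92): V_d = 1/1.02·[0.4000·14.7725 + 0.6000·0.0000] = 5.7932
Node 0 (S = 115): V_0 = 1/1.02·[0.4000·40.9001 + 0.6000·5.7932] = 19.4470

£19.45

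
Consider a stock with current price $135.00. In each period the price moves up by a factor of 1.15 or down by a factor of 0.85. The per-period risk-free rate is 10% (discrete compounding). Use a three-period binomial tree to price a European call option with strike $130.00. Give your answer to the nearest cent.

$38.42

Risk-neutral probability p = (1 + 0.1 − 0.85)/(1.15 − 0.85) = 0.2500/0.3000 = 0.8333
Terminal stock prices: S_uuu = 205.3, S_uud = 151.8, S_udd = 112.2, S_ddd = 82.91
Terminal payoffs (S − K): max(75.32, 0) = 75.32, max(21.76, 0) = 21.76, max(-17.83, 0) = 0, max(-47.09, 0) = 0
Node uu (S = 178.5): V_uu = 1/1.1·[0.8333·75.3181 + 0.1667·21.7569] = 60.3557
Node ud (S = 132): V_ud = 1/1.1·[0.8333·21.7569 + 0.1667·0.0000] = 16.4825
Node dd (S = 97.54): V_dd = 1/1.1·[0.8333·0.0000 + 0.1667·0.0000] = 0.0000
Node u (S = 155.2): V_u = 1/1.1·[0.8333·60.3557 + 0.1667·16.4825] = 48.2213
Node d (S = 114.8): V_d = 1/1.1·[0.8333·16.4825 + 0.1667·0.0000] = 12.4867
Node 0 (S = 135): V_0 = 1/1.1·[0.8333·48.2213 + 0.1667·12.4867] = 38.4233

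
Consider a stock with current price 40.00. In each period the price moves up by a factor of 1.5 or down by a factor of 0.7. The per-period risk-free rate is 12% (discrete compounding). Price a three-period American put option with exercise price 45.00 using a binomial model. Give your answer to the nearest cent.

8.53

Risk-neutral probability p = (1 + 0.12 − 0.7)/(1.5 − 0.7) = 0.4200/0.8000 = 0.5250
Terminal stock prices: S_uuu = 135, S_uud = 63, S_udd = 29.4, S_ddd = 13.72
Terminal payoffs (K − S): max(-90, 0) = 0, max(-18, 0) = 0, max(15.6, 0) = 15.6, max(31.28, 0) = 31.28
Node uu (S = 90): continuation = 1/1.12·[0.5250·0.0000 + 0.4750·0.0000] = 0.0000; exercise value = 0.0000 ≤ continuation, so V_uu = 0.0000
Node ud (S = 42): continuation = 1/1.12·[0.5250·0.0000 + 0.4750·15.6000] = 6.6161; exercise value = 3.0000 ≤ continuation, so V_ud = 6.6161
Node dd (S = 19.6): continuation = 1/1.12·[0.5250·15.6000 + 0.4750·31.2800] = 20.5786; exercise value = 25.4000 > continuation, so V_dd = 25.4000 (exercise)
Node u (S = 60): continuation = 1/1.12·[0.5250·0.0000 + 0.4750·6.6161] = 2.8059; exercise value = 0.0000 ≤ continuation, so V_u = 2.8059
Node d (S = 28): continuation = 1/1.12·[0.5250·6.6161 + 0.4750·25.4000] = 13.8736; exercise value = 17.0000 > continuation, so V_d = 17.0000 (exercise)
Node 0 (S = 40): continuation = 1/1.12·[0.5250·2.8059 + 0.4750·17.0000] = 8.5251; exercise value = 5.0000 ≤ continuation, so V_0 = 8.5251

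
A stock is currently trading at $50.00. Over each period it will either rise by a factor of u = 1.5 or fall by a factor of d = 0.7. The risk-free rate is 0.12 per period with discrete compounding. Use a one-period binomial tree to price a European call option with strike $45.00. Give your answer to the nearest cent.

$14.06

Risk-neutral probability p = (1 + 0.12 − 0.7)/(1.5 − 0.7) = 0.4200/0.8000 = 0.5250
Terminal stock prices: S_u = 75, S_d = 35
Terminal payoffs (S − K): max(30, 0) = 30, max(-10, 0) = 0
Node 0 (S = 50): V_0 = 1/1.12·[0.5250·30.0000 + 0.4750·0.0000] = 14.0625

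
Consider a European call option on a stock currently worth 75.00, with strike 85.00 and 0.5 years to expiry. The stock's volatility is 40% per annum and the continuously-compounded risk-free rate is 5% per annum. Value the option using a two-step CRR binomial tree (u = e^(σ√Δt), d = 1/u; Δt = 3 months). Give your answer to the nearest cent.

6.08

CRR parameters: u = e^(σ√Δt) = e^(0.4·√0.25) = 1.2214, d = 1/u = 0.8187
Per-period rate: rΔt = 0.05·0.25 = 0.0125, so R = e^0.0125 = 1.0126
Risk-neutral probability p = (e^0.0125 − 0.8187)/(1.2214 − 0.8187) = 0.1938/0.4027 = 0.4814
Terminal stock prices: S_uu = 111.9, S_ud = 75, S_dd = 50.27
Terminal payoffs (S − K): max(26.89, 0) = 26.89, max(-10, 0) = 0, max(-34.73, 0) = 0
Node u (S = 91.61): V_u = e^(−0.0125)·[0.4814·26.8869 + 0.5186·0.0000] = 12.7826
Node d (S = 61.4): V_d = e^(−0.0125)·[0.4814·0.0000 + 0.5186·0.0000] = 0.0000
Node 0 (S = 75): V_0 = e^(−0.0125)·[0.4814·12.7826 + 0.5186·0.0000] = 6.0772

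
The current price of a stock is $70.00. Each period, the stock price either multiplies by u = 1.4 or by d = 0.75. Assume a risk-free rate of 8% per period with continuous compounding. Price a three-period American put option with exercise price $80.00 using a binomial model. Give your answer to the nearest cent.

$14.75

Risk-neutral probability p = (e^0.08 − 0.75)/(1.4 − 0.75) = 0.3333/0.6500 = 0.5127
Terminal stock prices: S_uuu = 192.1, S_uud = 102.9, S_udd = 55.12, S_ddd = 29.53
Terminal payoffs (K − S): max(-112.1, 0) = 0, max(-22.9, 0) = 0, max(24.88, 0) = 24.88, max(50.47, 0) = 50.47
Node uu (S = 137.2): continuation = e^(−0.08)·[0.5127·0.0000 + 0.4873·0.0000] = 0.0000; exercise value = 0.0000 ≤ continuation, so V_uu = 0.0000
Node ud (S = 73.5): continuation = e^(−0.08)·[0.5127·0.0000 + 0.4873·24.8750] = 11.1885; exercise value = 6.5000 ≤ continuation, so V_ud = 11.1885
Node dd (S = 39.38): continuation = e^(−0.08)·[0.5127·24.8750 + 0.4873·50.4688] = 34.4743; exercise value = 40.6250 > continuation, so V_dd = 40.6250 (exercise)
Node u (S = 98): continuation = e^(−0.08)·[0.5127·0.0000 + 0.4873·11.1885] = 5.0325; exercise value = 0.0000 ≤ continuation, so V_u = 5.0325
Node d (S = 52.5): continuation = e^(−0.08)·[0.5127·11.1885 + 0.4873·40.6250] = 23.5685; exercise value = 27.5000 > continuation, so V_d = 27.5000 (exercise)
Node 0 (S = 70): continuation = e^(−0.08)·[0.5127·5.0325 + 0.4873·27.5000] = 14.7512; exercise value = 10.0000 ≤ continuation, so V_0 = 14.7512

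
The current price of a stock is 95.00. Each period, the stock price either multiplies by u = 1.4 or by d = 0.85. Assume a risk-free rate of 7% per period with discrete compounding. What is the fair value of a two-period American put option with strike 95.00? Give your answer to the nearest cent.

Risk-neutral probability p = (1 + 0.07 − 0.85)/(1.4 − 0.85) = 0.2200/0.5500 = 0.4000
Terminal stock prices: S_uu = 186.2, S_ud = 113, S_dd = 68.64
Terminal payoffs (K − S): max(-91.2, 0) = 0, max(-18.05, 0) = 0, max(26.36, 0) = 26.36
Node u (S = 133): continuation = 1/1.07·[0.4000·0.0000 + 0.6000·0.0000] = 0.0000; exercise value = 0.0000 ≤ continuation, so V_u = 0.0000
Node d (S = 80.75): continuation = 1/1.07·[0.4000·0.0000 + 0.6000·26.3625] = 14.7827; exercise value = 14.2500 ≤ continuation, so V_d = 14.7827
Node 0 (S = 95): continuation = 1/1.07·[0.4000·0.0000 + 0.6000·14.7827] = 8.2894; exercise value = 0.0000 ≤ continuation, so V_0 = 8.2894

8.29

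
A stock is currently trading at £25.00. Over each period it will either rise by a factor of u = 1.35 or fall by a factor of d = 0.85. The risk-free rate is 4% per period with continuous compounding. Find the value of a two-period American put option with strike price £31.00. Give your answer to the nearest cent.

£6.30

Risk-neutral probability p = (e^0.04 − 0.85)/(1.35 − 0.85) = 0.1908/0.5000 = 0.3816
Terminal stock prices: S_uu = 45.56, S_ud = 28.69, S_dd = 18.06
Terminal payoffs (K − S): max(-14.56, 0) = 0, max(2.312, 0) = 2.312, max(12.94, 0) = 12.94
Node u (S = 33.75): continuation = e^(−0.04)·[0.3816·0.0000 + 0.6184·2.3125] = 1.3739; exercise value = 0.0000 ≤ continuation, so V_u = 1.3739
Node d (S = 21.25): continuation = e^(−0.04)·[0.3816·2.3125 + 0.6184·12.9375] = 8.5345; exercise value = 9.7500 > continuation, so V_d = 9.7500 (exercise)
Node 0 (S = 25): continuation = e^(−0.04)·[0.3816·1.3739 + 0.6184·9.7500] = 6.2965; exercise value = 6.0000 ≤ continuation, so V_0 = 6.2965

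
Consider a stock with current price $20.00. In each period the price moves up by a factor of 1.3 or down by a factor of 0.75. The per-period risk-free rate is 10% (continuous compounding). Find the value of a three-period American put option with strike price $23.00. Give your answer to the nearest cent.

Risk-neutral probability p = (e^0.1 − 0.75)/(1.3 − 0.75) = 0.3552/0.5500 = 0.6458
Terminal stock prices: S_uuu = 43.94, S_uud = 25.35, S_udd = 14.62, S_ddd = 8.438
Terminal payoffs (K − S): max(-20.94, 0) = 0, max(-2.35, 0) = 0, max(8.375, 0) = 8.375, max(14.56, 0) = 14.56
Node uu (S = 33.8): continuation = e^(−0.1)·[0.6458·0.0000 + 0.3542·0.0000] = 0.0000; exercise value = 0.0000 ≤ continuation, so V_uu = 0.0000
Node ud (S = 19.5): continuation = e^(−0.1)·[0.6458·0.0000 + 0.3542·8.3750] = 2.6844; exercise value = 3.5000 > continuation, so V_ud = 3.5000 (exercise)
Node dd (S = 11.25): continuation = e^(−0.1)·[0.6458·8.3750 + 0.3542·14.5625] = 9.5613; exercise value = 11.7500 > continuation, so V_dd = 11.7500 (exercise)
Node u (S = 26): continuation = e^(−0.1)·[0.6458·0.0000 + 0.3542·3.5000] = 1.1218; exercise value = 0.0000 ≤ continuation, so V_u = 1.1218
Node d (S = 15): continuation = e^(−0.1)·[0.6458·3.5000 + 0.3542·11.7500] = 5.8113; exercise value = 8.0000 > continuation, so V_d = 8.0000 (exercise)
Node 0 (S = 20): continuation = e^(−0.1)·[0.6458·1.1218 + 0.3542·8.0000] = 3.2197; exercise value = 3.0000 ≤ continuation, so V_0 = 3.2197

$3.22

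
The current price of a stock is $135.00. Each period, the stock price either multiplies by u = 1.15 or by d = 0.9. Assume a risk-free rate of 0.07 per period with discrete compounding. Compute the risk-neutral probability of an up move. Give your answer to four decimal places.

p = 0.6800

Risk-neutral probability p = (1 + 0.07 − 0.9)/(1.15 − 0.9) = 0.1700/0.2500 = 0.6800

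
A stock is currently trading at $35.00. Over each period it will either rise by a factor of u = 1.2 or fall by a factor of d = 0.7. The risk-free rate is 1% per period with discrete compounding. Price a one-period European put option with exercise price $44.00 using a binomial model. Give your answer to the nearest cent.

Risk-neutral probability p = (1 + 0.01 − 0.7)/(1.2 − 0.7) = 0.3100/0.5000 = 0.6200
Terminal stock prices: S_u = 42, S_d = 24.5
Terminal payoffs (K − S): max(2, 0) = 2, max(19.5, 0) = 19.5
Node 0 (S = 35): V_0 = 1/1.01·[0.6200·2.0000 + 0.3800·19.5000] = 8.5644

$8.56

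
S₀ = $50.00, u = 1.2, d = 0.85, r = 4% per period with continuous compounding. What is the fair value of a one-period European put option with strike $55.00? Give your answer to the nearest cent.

Risk-neutral probability p = (e^0.04 − 0.85)/(1.2 − 0.85) = 0.1908/0.3500 = 0.5452
Terminal stock prices: S_u = 60, S_d = 42.5
Terminal payoffs (K − S): max(-5, 0) = 0, max(12.5, 0) = 12.5
Node 0 (S = 50): V_0 = e^(−0.04)·[0.5452·0.0000 + 0.4548·12.5000] = 5.4624

$5.46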